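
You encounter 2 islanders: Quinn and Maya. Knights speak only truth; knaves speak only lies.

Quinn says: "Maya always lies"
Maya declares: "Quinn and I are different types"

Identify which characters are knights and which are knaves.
Quinn is a knave.
Maya is a knight.

Verification:
- Quinn (knave) says "Maya always lies" - this is FALSE (a lie) because Maya is a knight.
- Maya (knight) says "Quinn and I are different types" - this is TRUE because Maya is a knight and Quinn is a knave.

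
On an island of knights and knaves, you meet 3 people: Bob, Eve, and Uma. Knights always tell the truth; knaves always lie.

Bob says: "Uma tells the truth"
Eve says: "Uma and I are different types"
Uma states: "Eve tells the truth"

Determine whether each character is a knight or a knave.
Bob is a knave.
Eve is a knave.
Uma is a knave.

Verification:
- Bob (knave) says "Uma tells the truth" - this is FALSE (a lie) because Uma is a knave.
- Eve (knave) says "Uma and I are different types" - this is FALSE (a lie) because Eve is a knave and Uma is a knave.
- Uma (knave) says "Eve tells the truth" - this is FALSE (a lie) because Eve is a knave.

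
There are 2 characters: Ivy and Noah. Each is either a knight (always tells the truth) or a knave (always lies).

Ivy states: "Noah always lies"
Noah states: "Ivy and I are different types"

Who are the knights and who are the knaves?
Ivy is a knave.
Noah is a knight.

Verification:
- Ivy (knave) says "Noah always lies" - this is FALSE (a lie) because Noah is a knight.
- Noah (knight) says "Ivy and I are different types" - this is TRUE because Noah is a knight and Ivy is a knave.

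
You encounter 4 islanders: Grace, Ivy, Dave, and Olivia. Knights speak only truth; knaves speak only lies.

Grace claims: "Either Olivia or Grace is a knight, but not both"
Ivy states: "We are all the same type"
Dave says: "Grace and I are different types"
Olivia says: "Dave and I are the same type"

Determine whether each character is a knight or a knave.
Grace is a knave.
Ivy is a knave.
Dave is a knight.
Olivia is a knave.

Verification:
- Grace (knave) says "Either Olivia or Grace is a knight, but not both" - this is FALSE (a lie) because Olivia is a knave and Grace is a knave.
- Ivy (knave) says "We are all the same type" - this is FALSE (a lie) because Dave is a knight and Grace, Ivy, and Olivia are knaves.
- Dave (knight) says "Grace and I are different types" - this is TRUE because Dave is a knight and Grace is a knave.
- Olivia (knave) says "Dave and I are the same type" - this is FALSE (a lie) because Olivia is a knave and Dave is a knight.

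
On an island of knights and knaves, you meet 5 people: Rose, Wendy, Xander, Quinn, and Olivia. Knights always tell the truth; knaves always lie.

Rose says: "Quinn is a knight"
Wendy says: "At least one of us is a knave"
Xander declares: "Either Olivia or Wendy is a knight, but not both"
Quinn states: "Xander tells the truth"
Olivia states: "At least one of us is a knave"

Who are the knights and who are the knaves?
Rose is a knave.
Wendy is a knight.
Xander is a knave.
Quinn is a knave.
Olivia is a knight.

Verification:
- Rose (knave) says "Quinn is a knight" - this is FALSE (a lie) because Quinn is a knave.
- Wendy (knight) says "At least one of us is a knave" - this is TRUE because Rose, Xander, and Quinn are knaves.
- Xander (knave) says "Either Olivia or Wendy is a knight, but not both" - this is FALSE (a lie) because Olivia is a knight and Wendy is a knight.
- Quinn (knave) says "Xander tells the truth" - this is FALSE (a lie) because Xander is a knave.
- Olivia (knight) says "At least one of us is a knave" - this is TRUE because Rose, Xander, and Quinn are knaves.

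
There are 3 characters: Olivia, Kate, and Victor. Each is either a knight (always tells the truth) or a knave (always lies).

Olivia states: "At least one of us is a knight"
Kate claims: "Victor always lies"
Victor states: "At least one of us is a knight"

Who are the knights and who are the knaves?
Olivia is a knight.
Kate is a knave.
Victor is a knight.

Verification:
- Olivia (knight) says "At least one of us is a knight" - this is TRUE because Olivia and Victor are knights.
- Kate (knave) says "Victor always lies" - this is FALSE (a lie) because Victor is a knight.
- Victor (knight) says "At least one of us is a knight" - this is TRUE because Olivia and Victor are knights.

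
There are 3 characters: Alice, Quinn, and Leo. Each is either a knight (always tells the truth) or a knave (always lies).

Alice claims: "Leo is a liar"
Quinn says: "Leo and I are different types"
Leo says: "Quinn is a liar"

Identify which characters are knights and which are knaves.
Alice is a knight.
Quinn is a knight.
Leo is a knave.

Verification:
- Alice (knight) says "Leo is a liar" - this is TRUE because Leo is a knave.
- Quinn (knight) says "Leo and I are different types" - this is TRUE because Quinn is a knight and Leo is a knave.
- Leo (knave) says "Quinn is a liar" - this is FALSE (a lie) because Quinn is a knight.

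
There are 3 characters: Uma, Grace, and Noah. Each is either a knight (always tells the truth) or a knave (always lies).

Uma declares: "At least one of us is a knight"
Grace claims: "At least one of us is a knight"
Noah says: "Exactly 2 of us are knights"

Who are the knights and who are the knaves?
Uma is a knave.
Grace is a knave.
Noah is a knave.

Verification:
- Uma (knave) says "At least one of us is a knight" - this is FALSE (a lie) because no one is a knight.
- Grace (knave) says "At least one of us is a knight" - this is FALSE (a lie) because no one is a knight.
- Noah (knave) says "Exactly 2 of us are knights" - this is FALSE (a lie) because there are 0 knights.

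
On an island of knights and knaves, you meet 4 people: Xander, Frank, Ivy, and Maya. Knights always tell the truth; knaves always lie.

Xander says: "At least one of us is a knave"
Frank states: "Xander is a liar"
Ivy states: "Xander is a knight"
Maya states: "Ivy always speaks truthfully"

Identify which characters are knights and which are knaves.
Xander is a knight.
Frank is a knave.
Ivy is a knight.
Maya is a knight.

Verification:
- Xander (knight) says "At least one of us is a knave" - this is TRUE because Frank is a knave.
- Frank (knave) says "Xander is a liar" - this is FALSE (a lie) because Xander is a knight.
- Ivy (knight) says "Xander is a knight" - this is TRUE because Xander is a knight.
- Maya (knight) says "Ivy always speaks truthfully" - this is TRUE because Ivy is a knight.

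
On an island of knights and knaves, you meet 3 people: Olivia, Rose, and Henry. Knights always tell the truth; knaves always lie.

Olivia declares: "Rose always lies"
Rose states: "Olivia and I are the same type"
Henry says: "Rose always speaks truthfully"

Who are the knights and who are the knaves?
Olivia is a knight.
Rose is a knave.
Henry is a knave.

Verification:
- Olivia (knight) says "Rose always lies" - this is TRUE because Rose is a knave.
- Rose (knave) says "Olivia and I are the same type" - this is FALSE (a lie) because Rose is a knave and Olivia is a knight.
- Henry (knave) says "Rose always speaks truthfully" - this is FALSE (a lie) because Rose is a knave.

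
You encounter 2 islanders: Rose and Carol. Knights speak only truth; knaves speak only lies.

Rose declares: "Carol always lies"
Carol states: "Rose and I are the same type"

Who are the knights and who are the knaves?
Rose is a knight.
Carol is a knave.

Verification:
- Rose (knight) says "Carol always lies" - this is TRUE because Carol is a knave.
- Carol (knave) says "Rose and I are the same type" - this is FALSE (a lie) because Carol is a knave and Rose is a knight.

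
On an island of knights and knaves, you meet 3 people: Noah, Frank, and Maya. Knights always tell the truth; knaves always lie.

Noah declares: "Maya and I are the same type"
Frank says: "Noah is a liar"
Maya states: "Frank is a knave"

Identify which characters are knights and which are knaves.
Noah is a knight.
Frank is a knave.
Maya is a knight.

Verification:
- Noah (knight) says "Maya and I are the same type" - this is TRUE because Noah is a knight and Maya is a knight.
- Frank (knave) says "Noah is a liar" - this is FALSE (a lie) because Noah is a knight.
- Maya (knight) says "Frank is a knave" - this is TRUE because Frank is a knave.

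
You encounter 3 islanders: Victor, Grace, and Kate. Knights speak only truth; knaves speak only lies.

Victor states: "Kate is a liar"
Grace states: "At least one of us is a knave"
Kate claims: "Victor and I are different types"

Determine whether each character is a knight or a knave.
Victor is a knave.
Grace is a knight.
Kate is a knight.

Verification:
- Victor (knave) says "Kate is a liar" - this is FALSE (a lie) because Kate is a knight.
- Grace (knight) says "At least one of us is a knave" - this is TRUE because Victor is a knave.
- Kate (knight) says "Victor and I are different types" - this is TRUE because Kate is a knight and Victor is a knave.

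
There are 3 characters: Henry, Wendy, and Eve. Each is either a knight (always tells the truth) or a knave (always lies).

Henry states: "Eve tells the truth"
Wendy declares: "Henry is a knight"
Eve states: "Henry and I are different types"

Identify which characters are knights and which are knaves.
Henry is a knave.
Wendy is a knave.
Eve is a knave.

Verification:
- Henry (knave) says "Eve tells the truth" - this is FALSE (a lie) because Eve is a knave.
- Wendy (knave) says "Henry is a knight" - this is FALSE (a lie) because Henry is a knave.
- Eve (knave) says "Henry and I are different types" - this is FALSE (a lie) because Eve is a knave and Henry is a knave.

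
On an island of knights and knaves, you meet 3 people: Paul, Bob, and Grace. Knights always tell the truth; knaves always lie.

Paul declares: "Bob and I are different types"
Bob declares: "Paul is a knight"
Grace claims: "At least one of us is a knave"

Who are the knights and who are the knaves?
Paul is a knave.
Bob is a knave.
Grace is a knight.

Verification:
- Paul (knave) says "Bob and I are different types" - this is FALSE (a lie) because Paul is a knave and Bob is a knave.
- Bob (knave) says "Paul is a knight" - this is FALSE (a lie) because Paul is a knave.
- Grace (knight) says "At least one of us is a knave" - this is TRUE because Paul and Bob are knaves.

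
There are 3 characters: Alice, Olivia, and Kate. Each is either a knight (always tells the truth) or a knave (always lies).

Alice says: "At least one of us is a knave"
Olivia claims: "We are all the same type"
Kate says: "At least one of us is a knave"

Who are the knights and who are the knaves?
Alice is a knight.
Olivia is a knave.
Kate is a knight.

Verification:
- Alice (knight) says "At least one of us is a knave" - this is TRUE because Olivia is a knave.
- Olivia (knave) says "We are all the same type" - this is FALSE (a lie) because Alice and Kate are knights and Olivia is a knave.
- Kate (knight) says "At least one of us is a knave" - this is TRUE because Olivia is a knave.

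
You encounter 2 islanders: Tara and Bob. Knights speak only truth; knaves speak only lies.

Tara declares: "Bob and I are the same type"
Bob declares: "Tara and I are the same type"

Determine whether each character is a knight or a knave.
Tara is a knight.
Bob is a knight.

Verification:
- Tara (knight) says "Bob and I are the same type" - this is TRUE because Tara is a knight and Bob is a knight.
- Bob (knight) says "Tara and I are the same type" - this is TRUE because Bob is a knight and Tara is a knight.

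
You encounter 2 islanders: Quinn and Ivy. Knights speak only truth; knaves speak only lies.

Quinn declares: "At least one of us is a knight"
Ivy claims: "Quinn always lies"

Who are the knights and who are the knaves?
Quinn is a knight.
Ivy is a knave.

Verification:
- Quinn (knight) says "At least one of us is a knight" - this is TRUE because Quinn is a knight.
- Ivy (knave) says "Quinn always lies" - this is FALSE (a lie) because Quinn is a knight.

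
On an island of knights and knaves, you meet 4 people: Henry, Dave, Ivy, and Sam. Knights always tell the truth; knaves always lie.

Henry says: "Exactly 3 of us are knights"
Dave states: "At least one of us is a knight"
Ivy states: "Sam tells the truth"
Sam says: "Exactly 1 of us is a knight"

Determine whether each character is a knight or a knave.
Henry is a knave.
Dave is a knave.
Ivy is a knave.
Sam is a knave.

Verification:
- Henry (knave) says "Exactly 3 of us are knights" - this is FALSE (a lie) because there are 0 knights.
- Dave (knave) says "At least one of us is a knight" - this is FALSE (a lie) because no one is a knight.
- Ivy (knave) says "Sam tells the truth" - this is FALSE (a lie) because Sam is a knave.
- Sam (knave) says "Exactly 1 of us is a knight" - this is FALSE (a lie) because there are 0 knights.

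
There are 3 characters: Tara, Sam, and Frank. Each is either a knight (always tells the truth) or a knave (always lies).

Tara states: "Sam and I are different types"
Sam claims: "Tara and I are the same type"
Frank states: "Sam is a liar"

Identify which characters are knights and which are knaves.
Tara is a knight.
Sam is a knave.
Frank is a knight.

Verification:
- Tara (knight) says "Sam and I are different types" - this is TRUE because Tara is a knight and Sam is a knave.
- Sam (knave) says "Tara and I are the same type" - this is FALSE (a lie) because Sam is a knave and Tara is a knight.
- Frank (knight) says "Sam is a liar" - this is TRUE because Sam is a knave.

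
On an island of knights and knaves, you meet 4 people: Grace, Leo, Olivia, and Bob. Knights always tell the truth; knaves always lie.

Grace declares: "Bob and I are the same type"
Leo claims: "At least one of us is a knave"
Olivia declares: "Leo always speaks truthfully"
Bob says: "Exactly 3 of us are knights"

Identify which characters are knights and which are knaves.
Grace is a knave.
Leo is a knight.
Olivia is a knight.
Bob is a knight.

Verification:
- Grace (knave) says "Bob and I are the same type" - this is FALSE (a lie) because Grace is a knave and Bob is a knight.
- Leo (knight) says "At least one of us is a knave" - this is TRUE because Grace is a knave.
- Olivia (knight) says "Leo always speaks truthfully" - this is TRUE because Leo is a knight.
- Bob (knight) says "Exactly 3 of us are knights" - this is TRUE because there are 3 knights.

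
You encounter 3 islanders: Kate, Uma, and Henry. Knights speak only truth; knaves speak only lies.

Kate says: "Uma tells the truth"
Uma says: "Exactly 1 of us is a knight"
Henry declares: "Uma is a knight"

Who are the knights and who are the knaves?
Kate is a knave.
Uma is a knave.
Henry is a knave.

Verification:
- Kate (knave) says "Uma tells the truth" - this is FALSE (a lie) because Uma is a knave.
- Uma (knave) says "Exactly 1 of us is a knight" - this is FALSE (a lie) because there are 0 knights.
- Henry (knave) says "Uma is a knight" - this is FALSE (a lie) because Uma is a knave.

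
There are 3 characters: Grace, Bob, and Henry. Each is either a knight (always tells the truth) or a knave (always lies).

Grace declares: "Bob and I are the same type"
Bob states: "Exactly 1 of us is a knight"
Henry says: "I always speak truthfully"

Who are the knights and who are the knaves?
Grace is a knave.
Bob is a knight.
Henry is a knave.

Verification:
- Grace (knave) says "Bob and I are the same type" - this is FALSE (a lie) because Grace is a knave and Bob is a knight.
- Bob (knight) says "Exactly 1 of us is a knight" - this is TRUE because there are 1 knights.
- Henry (knave) says "I always speak truthfully" - this is FALSE (a lie) because Henry is a knave.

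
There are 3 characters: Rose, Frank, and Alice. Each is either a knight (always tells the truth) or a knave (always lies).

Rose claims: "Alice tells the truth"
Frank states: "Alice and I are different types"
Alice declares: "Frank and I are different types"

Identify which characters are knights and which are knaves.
Rose is a knave.
Frank is a knave.
Alice is a knave.

Verification:
- Rose (knave) says "Alice tells the truth" - this is FALSE (a lie) because Alice is a knave.
- Frank (knave) says "Alice and I are different types" - this is FALSE (a lie) because Frank is a knave and Alice is a knave.
- Alice (knave) says "Frank and I are different types" - this is FALSE (a lie) because Alice is a knave and Frank is a knave.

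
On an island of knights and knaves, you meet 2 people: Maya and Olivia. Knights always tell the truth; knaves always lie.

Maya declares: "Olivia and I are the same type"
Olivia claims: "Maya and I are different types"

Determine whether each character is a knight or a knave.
Maya is a knave.
Olivia is a knight.

Verification:
- Maya (knave) says "Olivia and I are the same type" - this is FALSE (a lie) because Maya is a knave and Olivia is a knight.
- Olivia (knight) says "Maya and I are different types" - this is TRUE because Olivia is a knight and Maya is a knave.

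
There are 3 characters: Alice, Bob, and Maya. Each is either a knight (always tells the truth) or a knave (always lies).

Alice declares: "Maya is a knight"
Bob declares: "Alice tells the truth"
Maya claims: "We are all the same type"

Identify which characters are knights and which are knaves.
Alice is a knight.
Bob is a knight.
Maya is a knight.

Verification:
- Alice (knight) says "Maya is a knight" - this is TRUE because Maya is a knight.
- Bob (knight) says "Alice tells the truth" - this is TRUE because Alice is a knight.
- Maya (knight) says "We are all the same type" - this is TRUE because Alice, Bob, and Maya are knights.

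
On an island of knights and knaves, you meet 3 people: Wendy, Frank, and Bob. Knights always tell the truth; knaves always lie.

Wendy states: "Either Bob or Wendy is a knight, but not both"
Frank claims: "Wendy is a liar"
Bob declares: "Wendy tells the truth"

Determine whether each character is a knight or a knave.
Wendy is a knave.
Frank is a knight.
Bob is a knave.

Verification:
- Wendy (knave) says "Either Bob or Wendy is a knight, but not both" - this is FALSE (a lie) because Bob is a knave and Wendy is a knave.
- Frank (knight) says "Wendy is a liar" - this is TRUE because Wendy is a knave.
- Bob (knave) says "Wendy tells the truth" - this is FALSE (a lie) because Wendy is a knave.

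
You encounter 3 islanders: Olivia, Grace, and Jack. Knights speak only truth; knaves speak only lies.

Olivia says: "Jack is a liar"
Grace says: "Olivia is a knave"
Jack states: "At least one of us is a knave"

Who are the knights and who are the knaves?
Olivia is a knave.
Grace is a knight.
Jack is a knight.

Verification:
- Olivia (knave) says "Jack is a liar" - this is FALSE (a lie) because Jack is a knight.
- Grace (knight) says "Olivia is a knave" - this is TRUE because Olivia is a knave.
- Jack (knight) says "At least one of us is a knave" - this is TRUE because Olivia is a knave.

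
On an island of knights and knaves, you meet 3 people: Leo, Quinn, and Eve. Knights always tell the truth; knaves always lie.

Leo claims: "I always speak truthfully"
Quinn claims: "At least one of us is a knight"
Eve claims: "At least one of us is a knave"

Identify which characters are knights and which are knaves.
Leo is a knave.
Quinn is a knight.
Eve is a knight.

Verification:
- Leo (knave) says "I always speak truthfully" - this is FALSE (a lie) because Leo is a knave.
- Quinn (knight) says "At least one of us is a knight" - this is TRUE because Quinn and Eve are knights.
- Eve (knight) says "At least one of us is a knave" - this is TRUE because Leo is a knave.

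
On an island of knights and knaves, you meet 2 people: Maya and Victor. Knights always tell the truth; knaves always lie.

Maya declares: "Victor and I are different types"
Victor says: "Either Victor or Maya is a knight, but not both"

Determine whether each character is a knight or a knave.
Maya is a knave.
Victor is a knave.

Verification:
- Maya (knave) says "Victor and I are different types" - this is FALSE (a lie) because Maya is a knave and Victor is a knave.
- Victor (knave) says "Either Victor or Maya is a knight, but not both" - this is FALSE (a lie) because Victor is a knave and Maya is a knave.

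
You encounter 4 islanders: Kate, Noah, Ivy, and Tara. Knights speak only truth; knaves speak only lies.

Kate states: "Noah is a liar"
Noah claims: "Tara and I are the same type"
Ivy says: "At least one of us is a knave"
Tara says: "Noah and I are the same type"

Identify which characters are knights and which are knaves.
Kate is a knave.
Noah is a knight.
Ivy is a knight.
Tara is a knight.

Verification:
- Kate (knave) says "Noah is a liar" - this is FALSE (a lie) because Noah is a knight.
- Noah (knight) says "Tara and I are the same type" - this is TRUE because Noah is a knight and Tara is a knight.
- Ivy (knight) says "At least one of us is a knave" - this is TRUE because Kate is a knave.
- Tara (knight) says "Noah and I are the same type" - this is TRUE because Tara is a knight and Noah is a knight.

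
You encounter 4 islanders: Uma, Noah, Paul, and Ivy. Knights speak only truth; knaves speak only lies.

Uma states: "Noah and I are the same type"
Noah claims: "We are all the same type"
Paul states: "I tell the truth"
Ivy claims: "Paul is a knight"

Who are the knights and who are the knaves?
Uma is a knight.
Noah is a knight.
Paul is a knight.
Ivy is a knight.

Verification:
- Uma (knight) says "Noah and I are the same type" - this is TRUE because Uma is a knight and Noah is a knight.
- Noah (knight) says "We are all the same type" - this is TRUE because Uma, Noah, Paul, and Ivy are knights.
- Paul (knight) says "I tell the truth" - this is TRUE because Paul is a knight.
- Ivy (knight) says "Paul is a knight" - this is TRUE because Paul is a knight.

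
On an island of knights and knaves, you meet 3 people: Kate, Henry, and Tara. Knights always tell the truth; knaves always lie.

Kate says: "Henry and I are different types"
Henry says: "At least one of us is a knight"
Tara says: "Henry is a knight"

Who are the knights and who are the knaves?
Kate is a knave.
Henry is a knave.
Tara is a knave.

Verification:
- Kate (knave) says "Henry and I are different types" - this is FALSE (a lie) because Kate is a knave and Henry is a knave.
- Henry (knave) says "At least one of us is a knight" - this is FALSE (a lie) because no one is a knight.
- Tara (knave) says "Henry is a knight" - this is FALSE (a lie) because Henry is a knave.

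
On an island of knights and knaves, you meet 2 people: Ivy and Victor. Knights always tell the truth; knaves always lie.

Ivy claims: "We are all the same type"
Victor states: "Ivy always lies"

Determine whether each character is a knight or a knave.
Ivy is a knave.
Victor is a knight.

Verification:
- Ivy (knave) says "We are all the same type" - this is FALSE (a lie) because Victor is a knight and Ivy is a knave.
- Victor (knight) says "Ivy always lies" - this is TRUE because Ivy is a knave.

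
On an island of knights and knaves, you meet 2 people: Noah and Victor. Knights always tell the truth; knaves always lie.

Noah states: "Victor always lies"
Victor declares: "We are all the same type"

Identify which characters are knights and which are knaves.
Noah is a knight.
Victor is a knave.

Verification:
- Noah (knight) says "Victor always lies" - this is TRUE because Victor is a knave.
- Victor (knave) says "We are all the same type" - this is FALSE (a lie) because Noah is a knight and Victor is a knave.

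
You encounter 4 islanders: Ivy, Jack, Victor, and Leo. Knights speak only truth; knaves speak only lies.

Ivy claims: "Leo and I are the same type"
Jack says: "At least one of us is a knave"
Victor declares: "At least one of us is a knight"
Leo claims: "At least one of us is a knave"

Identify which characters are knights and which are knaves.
Ivy is a knave.
Jack is a knight.
Victor is a knight.
Leo is a knight.

Verification:
- Ivy (knave) says "Leo and I are the same type" - this is FALSE (a lie) because Ivy is a knave and Leo is a knight.
- Jack (knight) says "At least one of us is a knave" - this is TRUE because Ivy is a knave.
- Victor (knight) says "At least one of us is a knight" - this is TRUE because Jack, Victor, and Leo are knights.
- Leo (knight) says "At least one of us is a knave" - this is TRUE because Ivy is a knave.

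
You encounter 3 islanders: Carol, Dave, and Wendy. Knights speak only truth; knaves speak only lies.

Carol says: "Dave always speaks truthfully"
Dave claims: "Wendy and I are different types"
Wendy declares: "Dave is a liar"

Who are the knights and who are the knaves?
Carol is a knight.
Dave is a knight.
Wendy is a knave.

Verification:
- Carol (knight) says "Dave always speaks truthfully" - this is TRUE because Dave is a knight.
- Dave (knight) says "Wendy and I are different types" - this is TRUE because Dave is a knight and Wendy is a knave.
- Wendy (knave) says "Dave is a liar" - this is FALSE (a lie) because Dave is a knight.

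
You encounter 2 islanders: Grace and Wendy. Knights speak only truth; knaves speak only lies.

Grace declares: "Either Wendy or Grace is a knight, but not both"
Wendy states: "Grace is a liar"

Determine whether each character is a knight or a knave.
Grace is a knight.
Wendy is a knave.

Verification:
- Grace (knight) says "Either Wendy or Grace is a knight, but not both" - this is TRUE because Wendy is a knave and Grace is a knight.
- Wendy (knave) says "Grace is a liar" - this is FALSE (a lie) because Grace is a knight.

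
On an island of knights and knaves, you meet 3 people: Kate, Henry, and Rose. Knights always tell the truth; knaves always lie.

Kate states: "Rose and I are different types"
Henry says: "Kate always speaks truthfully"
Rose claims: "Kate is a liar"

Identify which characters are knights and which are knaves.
Kate is a knight.
Henry is a knight.
Rose is a knave.

Verification:
- Kate (knight) says "Rose and I are different types" - this is TRUE because Kate is a knight and Rose is a knave.
- Henry (knight) says "Kate always speaks truthfully" - this is TRUE because Kate is a knight.
- Rose (knave) says "Kate is a liar" - this is FALSE (a lie) because Kate is a knight.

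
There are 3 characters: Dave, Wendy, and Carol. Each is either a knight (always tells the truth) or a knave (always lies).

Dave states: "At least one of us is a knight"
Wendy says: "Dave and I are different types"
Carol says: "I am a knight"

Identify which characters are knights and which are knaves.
Dave is a knave.
Wendy is a knave.
Carol is a knave.

Verification:
- Dave (knave) says "At least one of us is a knight" - this is FALSE (a lie) because no one is a knight.
- Wendy (knave) says "Dave and I are different types" - this is FALSE (a lie) because Wendy is a knave and Dave is a knave.
- Carol (knave) says "I am a knight" - this is FALSE (a lie) because Carol is a knave.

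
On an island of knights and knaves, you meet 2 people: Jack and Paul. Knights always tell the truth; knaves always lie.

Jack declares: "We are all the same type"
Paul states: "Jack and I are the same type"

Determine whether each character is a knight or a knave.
Jack is a knight.
Paul is a knight.

Verification:
- Jack (knight) says "We are all the same type" - this is TRUE because Jack and Paul are knights.
- Paul (knight) says "Jack and I are the same type" - this is TRUE because Paul is a knight and Jack is a knight.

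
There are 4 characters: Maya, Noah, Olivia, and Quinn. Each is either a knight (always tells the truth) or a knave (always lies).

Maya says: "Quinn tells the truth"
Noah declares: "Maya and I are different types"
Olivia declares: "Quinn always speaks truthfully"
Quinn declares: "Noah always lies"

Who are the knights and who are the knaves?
Maya is a knave.
Noah is a knight.
Olivia is a knave.
Quinn is a knave.

Verification:
- Maya (knave) says "Quinn tells the truth" - this is FALSE (a lie) because Quinn is a knave.
- Noah (knight) says "Maya and I are different types" - this is TRUE because Noah is a knight and Maya is a knave.
- Olivia (knave) says "Quinn always speaks truthfully" - this is FALSE (a lie) because Quinn is a knave.
- Quinn (knave) says "Noah always lies" - this is FALSE (a lie) because Noah is a knight.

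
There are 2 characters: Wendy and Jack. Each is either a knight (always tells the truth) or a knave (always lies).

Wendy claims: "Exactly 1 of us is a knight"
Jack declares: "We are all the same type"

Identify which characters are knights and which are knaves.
Wendy is a knight.
Jack is a knave.

Verification:
- Wendy (knight) says "Exactly 1 of us is a knight" - this is TRUE because there are 1 knights.
- Jack (knave) says "We are all the same type" - this is FALSE (a lie) because Wendy is a knight and Jack is a knave.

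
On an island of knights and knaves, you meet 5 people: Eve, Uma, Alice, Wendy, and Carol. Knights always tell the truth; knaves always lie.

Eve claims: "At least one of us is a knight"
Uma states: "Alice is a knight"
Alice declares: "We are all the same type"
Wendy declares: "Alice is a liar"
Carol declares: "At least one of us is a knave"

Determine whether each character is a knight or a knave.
Eve is a knight.
Uma is a knave.
Alice is a knave.
Wendy is a knight.
Carol is a knight.

Verification:
- Eve (knight) says "At least one of us is a knight" - this is TRUE because Eve, Wendy, and Carol are knights.
- Uma (knave) says "Alice is a knight" - this is FALSE (a lie) because Alice is a knave.
- Alice (knave) says "We are all the same type" - this is FALSE (a lie) because Eve, Wendy, and Carol are knights and Uma and Alice are knaves.
- Wendy (knight) says "Alice is a liar" - this is TRUE because Alice is a knave.
- Carol (knight) says "At least one of us is a knave" - this is TRUE because Uma and Alice are knaves.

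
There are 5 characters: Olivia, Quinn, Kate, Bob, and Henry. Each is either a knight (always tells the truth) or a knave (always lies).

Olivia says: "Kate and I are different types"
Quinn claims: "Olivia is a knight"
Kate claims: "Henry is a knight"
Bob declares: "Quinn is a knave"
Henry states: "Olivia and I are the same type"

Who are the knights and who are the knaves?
Olivia is a knight.
Quinn is a knight.
Kate is a knave.
Bob is a knave.
Henry is a knave.

Verification:
- Olivia (knight) says "Kate and I are different types" - this is TRUE because Olivia is a knight and Kate is a knave.
- Quinn (knight) says "Olivia is a knight" - this is TRUE because Olivia is a knight.
- Kate (knave) says "Henry is a knight" - this is FALSE (a lie) because Henry is a knave.
- Bob (knave) says "Quinn is a knave" - this is FALSE (a lie) because Quinn is a knight.
- Henry (knave) says "Olivia and I are the same type" - this is FALSE (a lie) because Henry is a knave and Olivia is a knight.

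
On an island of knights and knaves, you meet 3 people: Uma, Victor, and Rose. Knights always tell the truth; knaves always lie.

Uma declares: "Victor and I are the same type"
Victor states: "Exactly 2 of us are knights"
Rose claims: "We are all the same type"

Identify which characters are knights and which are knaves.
Uma is a knight.
Victor is a knight.
Rose is a knave.

Verification:
- Uma (knight) says "Victor and I are the same type" - this is TRUE because Uma is a knight and Victor is a knight.
- Victor (knight) says "Exactly 2 of us are knights" - this is TRUE because there are 2 knights.
- Rose (knave) says "We are all the same type" - this is FALSE (a lie) because Uma and Victor are knights and Rose is a knave.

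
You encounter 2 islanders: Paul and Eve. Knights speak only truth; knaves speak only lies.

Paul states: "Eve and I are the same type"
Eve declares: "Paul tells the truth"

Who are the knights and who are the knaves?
Paul is a knight.
Eve is a knight.

Verification:
- Paul (knight) says "Eve and I are the same type" - this is TRUE because Paul is a knight and Eve is a knight.
- Eve (knight) says "Paul tells the truth" - this is TRUE because Paul is a knight.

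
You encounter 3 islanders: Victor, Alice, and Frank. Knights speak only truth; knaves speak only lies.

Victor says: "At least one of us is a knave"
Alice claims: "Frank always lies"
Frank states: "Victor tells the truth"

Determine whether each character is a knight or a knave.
Victor is a knight.
Alice is a knave.
Frank is a knight.

Verification:
- Victor (knight) says "At least one of us is a knave" - this is TRUE because Alice is a knave.
- Alice (knave) says "Frank always lies" - this is FALSE (a lie) because Frank is a knight.
- Frank (knight) says "Victor tells the truth" - this is TRUE because Victor is a knight.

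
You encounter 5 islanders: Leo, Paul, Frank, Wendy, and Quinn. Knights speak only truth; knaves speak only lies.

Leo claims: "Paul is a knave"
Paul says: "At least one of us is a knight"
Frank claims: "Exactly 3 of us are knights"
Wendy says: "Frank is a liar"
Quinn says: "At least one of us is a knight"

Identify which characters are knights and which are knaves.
Leo is a knave.
Paul is a knight.
Frank is a knight.
Wendy is a knave.
Quinn is a knight.

Verification:
- Leo (knave) says "Paul is a knave" - this is FALSE (a lie) because Paul is a knight.
- Paul (knight) says "At least one of us is a knight" - this is TRUE because Paul, Frank, and Quinn are knights.
- Frank (knight) says "Exactly 3 of us are knights" - this is TRUE because there are 3 knights.
- Wendy (knave) says "Frank is a liar" - this is FALSE (a lie) because Frank is a knight.
- Quinn (knight) says "At least one of us is a knight" - this is TRUE because Paul, Frank, and Quinn are knights.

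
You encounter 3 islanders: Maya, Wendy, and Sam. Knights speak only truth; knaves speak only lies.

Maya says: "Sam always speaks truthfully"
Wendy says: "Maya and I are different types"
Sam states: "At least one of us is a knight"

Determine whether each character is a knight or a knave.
Maya is a knave.
Wendy is a knave.
Sam is a knave.

Verification:
- Maya (knave) says "Sam always speaks truthfully" - this is FALSE (a lie) because Sam is a knave.
- Wendy (knave) says "Maya and I are different types" - this is FALSE (a lie) because Wendy is a knave and Maya is a knave.
- Sam (knave) says "At least one of us is a knight" - this is FALSE (a lie) because no one is a knight.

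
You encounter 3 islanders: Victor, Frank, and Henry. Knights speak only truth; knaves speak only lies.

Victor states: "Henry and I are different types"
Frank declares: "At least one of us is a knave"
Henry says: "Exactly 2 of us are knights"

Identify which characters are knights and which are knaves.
Victor is a knave.
Frank is a knight.
Henry is a knave.

Verification:
- Victor (knave) says "Henry and I are different types" - this is FALSE (a lie) because Victor is a knave and Henry is a knave.
- Frank (knight) says "At least one of us is a knave" - this is TRUE because Victor and Henry are knaves.
- Henry (knave) says "Exactly 2 of us are knights" - this is FALSE (a lie) because there are 1 knights.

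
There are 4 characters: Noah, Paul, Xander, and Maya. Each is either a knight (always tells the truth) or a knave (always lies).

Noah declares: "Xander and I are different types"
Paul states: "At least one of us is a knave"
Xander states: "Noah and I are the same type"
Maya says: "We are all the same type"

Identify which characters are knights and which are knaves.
Noah is a knight.
Paul is a knight.
Xander is a knave.
Maya is a knave.

Verification:
- Noah (knight) says "Xander and I are different types" - this is TRUE because Noah is a knight and Xander is a knave.
- Paul (knight) says "At least one of us is a knave" - this is TRUE because Xander and Maya are knaves.
- Xander (knave) says "Noah and I are the same type" - this is FALSE (a lie) because Xander is a knave and Noah is a knight.
- Maya (knave) says "We are all the same type" - this is FALSE (a lie) because Noah and Paul are knights and Xander and Maya are knaves.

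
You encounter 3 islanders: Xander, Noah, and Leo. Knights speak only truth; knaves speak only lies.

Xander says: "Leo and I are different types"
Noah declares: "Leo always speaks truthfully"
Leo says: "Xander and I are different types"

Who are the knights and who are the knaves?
Xander is a knave.
Noah is a knave.
Leo is a knave.

Verification:
- Xander (knave) says "Leo and I are different types" - this is FALSE (a lie) because Xander is a knave and Leo is a knave.
- Noah (knave) says "Leo always speaks truthfully" - this is FALSE (a lie) because Leo is a knave.
- Leo (knave) says "Xander and I are different types" - this is FALSE (a lie) because Leo is a knave and Xander is a knave.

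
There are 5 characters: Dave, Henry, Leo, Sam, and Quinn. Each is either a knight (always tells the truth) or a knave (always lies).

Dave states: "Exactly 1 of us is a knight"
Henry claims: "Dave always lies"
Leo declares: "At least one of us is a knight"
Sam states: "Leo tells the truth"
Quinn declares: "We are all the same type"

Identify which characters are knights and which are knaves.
Dave is a knave.
Henry is a knight.
Leo is a knight.
Sam is a knight.
Quinn is a knave.

Verification:
- Dave (knave) says "Exactly 1 of us is a knight" - this is FALSE (a lie) because there are 3 knights.
- Henry (knight) says "Dave always lies" - this is TRUE because Dave is a knave.
- Leo (knight) says "At least one of us is a knight" - this is TRUE because Henry, Leo, and Sam are knights.
- Sam (knight) says "Leo tells the truth" - this is TRUE because Leo is a knight.
- Quinn (knave) says "We are all the same type" - this is FALSE (a lie) because Henry, Leo, and Sam are knights and Dave and Quinn are knaves.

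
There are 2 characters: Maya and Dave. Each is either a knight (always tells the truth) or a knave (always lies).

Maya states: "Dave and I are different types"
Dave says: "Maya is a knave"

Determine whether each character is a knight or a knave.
Maya is a knight.
Dave is a knave.

Verification:
- Maya (knight) says "Dave and I are different types" - this is TRUE because Maya is a knight and Dave is a knave.
- Dave (knave) says "Maya is a knave" - this is FALSE (a lie) because Maya is a knight.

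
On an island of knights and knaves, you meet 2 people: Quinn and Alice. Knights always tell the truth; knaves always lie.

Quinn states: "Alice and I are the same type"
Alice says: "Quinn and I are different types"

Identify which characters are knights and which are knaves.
Quinn is a knave.
Alice is a knight.

Verification:
- Quinn (knave) says "Alice and I are the same type" - this is FALSE (a lie) because Quinn is a knave and Alice is a knight.
- Alice (knight) says "Quinn and I are different types" - this is TRUE because Alice is a knight and Quinn is a knave.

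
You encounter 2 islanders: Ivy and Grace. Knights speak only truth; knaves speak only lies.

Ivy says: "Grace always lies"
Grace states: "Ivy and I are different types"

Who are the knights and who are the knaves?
Ivy is a knave.
Grace is a knight.

Verification:
- Ivy (knave) says "Grace always lies" - this is FALSE (a lie) because Grace is a knight.
- Grace (knight) says "Ivy and I are different types" - this is TRUE because Grace is a knight and Ivy is a knave.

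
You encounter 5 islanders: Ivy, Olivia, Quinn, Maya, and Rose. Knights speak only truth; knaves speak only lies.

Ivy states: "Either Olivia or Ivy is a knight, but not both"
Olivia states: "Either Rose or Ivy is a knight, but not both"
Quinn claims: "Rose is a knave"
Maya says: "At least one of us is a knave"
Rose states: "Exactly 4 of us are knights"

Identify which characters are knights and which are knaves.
Ivy is a knave.
Olivia is a knave.
Quinn is a knight.
Maya is a knight.
Rose is a knave.

Verification:
- Ivy (knave) says "Either Olivia or Ivy is a knight, but not both" - this is FALSE (a lie) because Olivia is a knave and Ivy is a knave.
- Olivia (knave) says "Either Rose or Ivy is a knight, but not both" - this is FALSE (a lie) because Rose is a knave and Ivy is a knave.
- Quinn (knight) says "Rose is a knave" - this is TRUE because Rose is a knave.
- Maya (knight) says "At least one of us is a knave" - this is TRUE because Ivy, Olivia, and Rose are knaves.
- Rose (knave) says "Exactly 4 of us are knights" - this is FALSE (a lie) because there are 2 knights.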